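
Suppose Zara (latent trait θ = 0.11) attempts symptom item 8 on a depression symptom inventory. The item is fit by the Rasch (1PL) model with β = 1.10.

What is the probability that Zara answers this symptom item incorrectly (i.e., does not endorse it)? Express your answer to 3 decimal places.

0.729

P(θ) = 1 / (1 + exp(−(θ − β)))
Exponent: (0.11 − 1.10) = -0.9900
1/(1 + e^{0.9900}) = 0.2709
P = 0.2709
P(incorrect) = 1 − 0.2709 = 0.7291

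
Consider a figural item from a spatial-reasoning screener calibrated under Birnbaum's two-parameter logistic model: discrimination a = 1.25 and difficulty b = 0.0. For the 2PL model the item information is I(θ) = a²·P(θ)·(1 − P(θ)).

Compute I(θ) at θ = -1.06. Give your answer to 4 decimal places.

P = 1/(1+e^{1.3250}) = 0.2100
P(1−P) = 0.2100 × 0.7900 = 0.1659
I = a² × P(1−P) = 1.25² × 0.1659 = 0.25921

0.2592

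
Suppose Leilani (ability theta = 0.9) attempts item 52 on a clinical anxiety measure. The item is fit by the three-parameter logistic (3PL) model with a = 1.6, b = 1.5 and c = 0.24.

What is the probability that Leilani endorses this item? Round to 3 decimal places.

P(theta) = c + (1 − c) · 1 / (1 + exp(−a(theta − b)))
Exponent: 1.6 × (0.9 − 1.5) = -0.9600
1/(1 + e^{0.9600}) = 0.2769
P = 0.24 + 0.76 × 0.2769 = 0.4504

0.450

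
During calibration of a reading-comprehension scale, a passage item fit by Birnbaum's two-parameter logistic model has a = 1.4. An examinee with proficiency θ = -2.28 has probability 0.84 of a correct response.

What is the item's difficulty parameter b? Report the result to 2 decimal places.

P(θ) = 1 / (1 + exp(−a(θ − b)))
logit(0.84) = ln(0.84/0.16) = 1.6582
b = θ − logit/(a) = -2.28 − 1.6582/1.4000 = -3.4644

-3.46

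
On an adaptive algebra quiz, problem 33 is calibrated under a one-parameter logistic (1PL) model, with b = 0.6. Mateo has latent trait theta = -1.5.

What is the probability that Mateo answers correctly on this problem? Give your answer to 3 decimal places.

P(theta) = 1 / (1 + exp(−(theta − b)))
Exponent: (-1.5 − 0.6) = -2.1000
1/(1 + e^{2.1000}) = 0.1091
P = 0.1091

0.109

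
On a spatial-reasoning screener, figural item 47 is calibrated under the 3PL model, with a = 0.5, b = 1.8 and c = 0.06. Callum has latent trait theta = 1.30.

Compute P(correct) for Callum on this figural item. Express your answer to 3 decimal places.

0.472

P(theta) = c + (1 − c) · 1 / (1 + exp(−a(theta − b)))
Exponent: 0.5 × (1.30 − 1.8) = -0.2500
1/(1 + e^{0.2500}) = 0.4378
P = 0.06 + 0.94 × 0.4378 = 0.4716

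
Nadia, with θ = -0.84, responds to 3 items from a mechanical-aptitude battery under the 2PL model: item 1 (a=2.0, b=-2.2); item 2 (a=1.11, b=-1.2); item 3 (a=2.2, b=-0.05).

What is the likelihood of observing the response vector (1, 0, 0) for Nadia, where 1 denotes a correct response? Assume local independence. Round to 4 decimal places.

P(θ) = 1 / (1 + exp(−a(θ − b)))
P_1 = 1/(1+e^{-2.7200}) = 0.9382
P_2 = 1/(1+e^{-0.3996}) = 0.5986
P_3 = 1/(1+e^{1.7380}) = 0.1496
L = P_1 × (1−P_2) × (1−P_3) = 0.9382 × 0.4014 × 0.8504 = 0.32027

0.3203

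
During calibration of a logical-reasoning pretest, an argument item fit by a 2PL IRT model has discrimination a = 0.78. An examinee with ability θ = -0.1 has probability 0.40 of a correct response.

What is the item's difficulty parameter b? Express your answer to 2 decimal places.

P(θ) = 1 / (1 + exp(−a(θ − b)))
logit(0.40) = ln(0.40/0.60) = -0.4055
b = θ − logit/(a) = -0.1 − (-0.4055)/0.7800 = 0.4198

0.42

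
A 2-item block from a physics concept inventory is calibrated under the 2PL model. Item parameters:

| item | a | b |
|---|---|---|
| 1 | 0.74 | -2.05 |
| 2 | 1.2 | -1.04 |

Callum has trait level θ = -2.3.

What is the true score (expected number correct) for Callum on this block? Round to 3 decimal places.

P(θ) = 1 / (1 + exp(−a(θ − b)))
P_1 = 1/(1+e^{0.1850}) = 0.4539
P_2 = 1/(1+e^{1.5120}) = 0.1806
E[score] = 0.4539 + 0.1806 = 0.6345

0.635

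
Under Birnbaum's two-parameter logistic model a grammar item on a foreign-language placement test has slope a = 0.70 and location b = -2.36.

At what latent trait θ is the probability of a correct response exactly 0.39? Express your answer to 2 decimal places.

P(θ) = 1 / (1 + exp(−a(θ − b)))
logit = ln(0.3900/0.6100) = -0.4473
θ = b + logit/(a) = -2.36 + (-0.4473)/0.7000 = -2.9990

-3.00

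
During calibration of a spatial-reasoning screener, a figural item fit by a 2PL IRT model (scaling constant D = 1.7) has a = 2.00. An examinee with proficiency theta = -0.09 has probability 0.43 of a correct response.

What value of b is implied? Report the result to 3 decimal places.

-0.007

P(theta) = 1 / (1 + exp(−D·a(theta − b)))
logit(0.43) = ln(0.43/0.57) = -0.2819
b = theta − logit/(1.7·a) = -0.09 − (-0.2819)/3.4000 = -0.0071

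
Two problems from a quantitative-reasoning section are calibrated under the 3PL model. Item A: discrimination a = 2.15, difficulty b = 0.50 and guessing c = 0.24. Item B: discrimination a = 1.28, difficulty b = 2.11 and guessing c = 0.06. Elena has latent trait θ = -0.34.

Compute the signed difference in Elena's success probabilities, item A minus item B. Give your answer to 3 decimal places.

0.248

P(θ) = c + (1 − c) · 1 / (1 + exp(−a(θ − b)))
P_A = 0.3473
P_B = 0.0991
P_A − P_B = 0.2481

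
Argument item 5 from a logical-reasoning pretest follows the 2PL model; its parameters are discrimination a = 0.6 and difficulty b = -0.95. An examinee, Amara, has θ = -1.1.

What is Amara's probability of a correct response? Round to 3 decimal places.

0.478

P(θ) = 1 / (1 + exp(−a(θ − b)))
Exponent: 0.6 × (-1.1 − (-0.95)) = -0.0900
1/(1 + e^{0.0900}) = 0.4775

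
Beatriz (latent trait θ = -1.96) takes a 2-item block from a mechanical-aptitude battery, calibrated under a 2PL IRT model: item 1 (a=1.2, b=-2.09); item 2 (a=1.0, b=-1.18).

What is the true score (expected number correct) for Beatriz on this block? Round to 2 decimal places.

P(θ) = 1 / (1 + exp(−a(θ − b)))
P_1 = 1/(1+e^{-0.1560}) = 0.5389
P_2 = 1/(1+e^{0.7800}) = 0.3143
E[score] = 0.5389 + 0.3143 = 0.8532

0.85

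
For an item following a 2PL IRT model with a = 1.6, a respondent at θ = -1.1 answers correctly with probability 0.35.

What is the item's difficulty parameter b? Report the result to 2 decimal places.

-0.71

P(θ) = 1 / (1 + exp(−a(θ − b)))
logit(0.35) = ln(0.35/0.65) = -0.6190
b = θ − logit/(a) = -1.1 − (-0.6190)/1.6000 = -0.7131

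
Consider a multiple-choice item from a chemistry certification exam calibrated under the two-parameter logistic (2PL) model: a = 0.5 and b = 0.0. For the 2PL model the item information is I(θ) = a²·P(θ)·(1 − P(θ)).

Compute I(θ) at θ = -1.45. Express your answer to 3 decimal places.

0.055

P = 1/(1+e^{0.7250}) = 0.3263
P(1−P) = 0.3263 × 0.6737 = 0.2198
I = a² × P(1−P) = 0.5² × 0.2198 = 0.05496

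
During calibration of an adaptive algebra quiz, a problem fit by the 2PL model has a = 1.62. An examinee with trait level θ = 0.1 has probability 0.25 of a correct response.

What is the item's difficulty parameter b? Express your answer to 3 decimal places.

P(θ) = 1 / (1 + exp(−a(θ − b)))
logit(0.25) = ln(0.25/0.75) = -1.0986
b = θ − logit/(a) = 0.1 − (-1.0986)/1.6200 = 0.7782

0.778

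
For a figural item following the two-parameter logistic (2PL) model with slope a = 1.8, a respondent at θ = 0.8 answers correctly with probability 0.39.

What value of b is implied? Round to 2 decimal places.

1.05

P(θ) = 1 / (1 + exp(−a(θ − b)))
logit(0.39) = ln(0.39/0.61) = -0.4473
b = θ − logit/(a) = 0.8 − (-0.4473)/1.8000 = 1.0485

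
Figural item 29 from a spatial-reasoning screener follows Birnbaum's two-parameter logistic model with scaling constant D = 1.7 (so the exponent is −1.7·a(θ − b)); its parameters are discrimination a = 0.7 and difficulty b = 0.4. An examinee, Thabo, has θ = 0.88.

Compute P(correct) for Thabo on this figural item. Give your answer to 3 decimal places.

P(θ) = 1 / (1 + exp(−D·a(θ − b)))
Exponent: 1.7 × 0.7 × (0.88 − 0.4) = 0.5712
1/(1 + e^{-0.5712}) = 0.6390
P = 0.6390

0.639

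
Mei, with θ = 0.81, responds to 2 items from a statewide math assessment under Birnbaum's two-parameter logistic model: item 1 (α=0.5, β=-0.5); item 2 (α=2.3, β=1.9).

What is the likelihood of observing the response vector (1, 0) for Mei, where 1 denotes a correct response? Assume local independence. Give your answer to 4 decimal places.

0.6085

P(θ) = 1 / (1 + exp(−α(θ − β)))
P_1 = 1/(1+e^{-0.6550}) = 0.6581
P_2 = 1/(1+e^{2.5070}) = 0.0754
L = P_1 × (1−P_2) = 0.6581 × 0.9246 = 0.60853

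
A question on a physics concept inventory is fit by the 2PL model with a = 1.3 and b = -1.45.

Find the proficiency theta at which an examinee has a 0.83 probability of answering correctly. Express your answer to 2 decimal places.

P(theta) = 1 / (1 + exp(−a(theta − b)))
logit = ln(0.8300/0.1700) = 1.5856
theta = b + logit/(a) = -1.45 + 1.5856/1.3000 = -0.2303

-0.23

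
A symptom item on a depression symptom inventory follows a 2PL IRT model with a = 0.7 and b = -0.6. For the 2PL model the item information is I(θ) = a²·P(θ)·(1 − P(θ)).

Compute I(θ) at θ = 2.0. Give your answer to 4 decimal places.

0.0588

P = 1/(1+e^{-1.8200}) = 0.8606
P(1−P) = 0.8606 × 0.1394 = 0.1200
I = a² × P(1−P) = 0.7² × 0.1200 = 0.05880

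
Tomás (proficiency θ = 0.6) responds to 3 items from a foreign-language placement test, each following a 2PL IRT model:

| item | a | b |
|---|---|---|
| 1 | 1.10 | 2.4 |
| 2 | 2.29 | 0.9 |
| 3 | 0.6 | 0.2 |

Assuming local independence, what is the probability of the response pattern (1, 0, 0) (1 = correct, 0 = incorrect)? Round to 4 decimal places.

P(θ) = 1 / (1 + exp(−a(θ − b)))
P_1 = 1/(1+e^{1.9800}) = 0.1213
P_2 = 1/(1+e^{0.6870}) = 0.3347
P_3 = 1/(1+e^{-0.2400}) = 0.5597
L = P_1 × (1−P_2) × (1−P_3) = 0.1213 × 0.6653 × 0.4403 = 0.03554

0.0355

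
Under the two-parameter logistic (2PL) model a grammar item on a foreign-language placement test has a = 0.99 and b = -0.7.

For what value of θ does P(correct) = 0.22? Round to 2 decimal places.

P(θ) = 1 / (1 + exp(−a(θ − b)))
logit = ln(0.2200/0.7800) = -1.2657
θ = b + logit/(a) = -0.7 + (-1.2657)/0.9900 = -1.9785

-1.98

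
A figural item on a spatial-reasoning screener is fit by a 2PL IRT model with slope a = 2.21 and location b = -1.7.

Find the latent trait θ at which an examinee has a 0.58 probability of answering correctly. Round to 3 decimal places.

-1.554

P(θ) = 1 / (1 + exp(−a(θ − b)))
logit = ln(0.5800/0.4200) = 0.3228
θ = b + logit/(a) = -1.7 + 0.3228/2.2100 = -1.5539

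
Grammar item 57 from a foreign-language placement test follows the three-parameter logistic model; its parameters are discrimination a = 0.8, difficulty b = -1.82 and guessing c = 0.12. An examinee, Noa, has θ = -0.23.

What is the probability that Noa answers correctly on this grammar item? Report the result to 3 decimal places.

P(θ) = c + (1 − c) · 1 / (1 + exp(−a(θ − b)))
Exponent: 0.8 × (-0.23 − (-1.82)) = 1.2720
1/(1 + e^{-1.2720}) = 0.7811
P = 0.12 + 0.88 × 0.7811 = 0.8074

0.807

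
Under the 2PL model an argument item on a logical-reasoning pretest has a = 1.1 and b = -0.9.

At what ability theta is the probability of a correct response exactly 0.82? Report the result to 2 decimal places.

P(theta) = 1 / (1 + exp(−a(theta − b)))
logit = ln(0.8200/0.1800) = 1.5163
theta = b + logit/(a) = -0.9 + 1.5163/1.1000 = 0.4785

0.48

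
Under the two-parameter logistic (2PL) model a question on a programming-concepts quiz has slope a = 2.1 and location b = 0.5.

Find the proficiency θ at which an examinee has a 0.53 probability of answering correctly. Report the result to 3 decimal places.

0.557

P(θ) = 1 / (1 + exp(−a(θ − b)))
logit = ln(0.5300/0.4700) = 0.1201
θ = b + logit/(a) = 0.5 + 0.1201/2.1000 = 0.5572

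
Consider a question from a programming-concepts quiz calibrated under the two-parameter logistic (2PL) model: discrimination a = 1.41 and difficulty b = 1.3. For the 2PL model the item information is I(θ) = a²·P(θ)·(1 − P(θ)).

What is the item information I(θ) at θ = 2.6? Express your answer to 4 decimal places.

0.2363

P = 1/(1+e^{-1.8330}) = 0.8621
P(1−P) = 0.8621 × 0.1379 = 0.1189
I = a² × P(1−P) = 1.41² × 0.1189 = 0.23633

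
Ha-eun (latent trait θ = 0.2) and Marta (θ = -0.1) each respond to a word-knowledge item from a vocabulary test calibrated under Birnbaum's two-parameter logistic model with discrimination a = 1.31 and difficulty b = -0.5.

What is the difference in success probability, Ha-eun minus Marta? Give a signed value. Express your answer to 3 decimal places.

P(θ) = 1 / (1 + exp(−a(θ − b)))
P(Ha-eun) = 0.7144  [exponent 0.9170]
P(Marta) = 0.6281  [exponent 0.5240]
Difference = 0.7144 − 0.6281 = 0.0863

0.086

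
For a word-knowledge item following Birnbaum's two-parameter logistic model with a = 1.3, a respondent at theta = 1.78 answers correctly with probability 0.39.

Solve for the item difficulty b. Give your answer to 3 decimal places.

P(theta) = 1 / (1 + exp(−a(theta − b)))
logit(0.39) = ln(0.39/0.61) = -0.4473
b = theta − logit/(a) = 1.78 − (-0.4473)/1.3000 = 2.1241

2.124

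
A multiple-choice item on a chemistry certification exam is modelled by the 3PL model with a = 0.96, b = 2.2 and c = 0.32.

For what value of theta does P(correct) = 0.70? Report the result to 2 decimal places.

P(theta) = c + (1 − c) · 1 / (1 + exp(−a(theta − b)))
Remove guessing floor: (0.70 − 0.32)/(1 − 0.32) = 0.5588
logit = ln(0.5588/0.4412) = 0.2364
theta = b + logit/(a) = 2.2 + 0.2364/0.9600 = 2.4462

2.45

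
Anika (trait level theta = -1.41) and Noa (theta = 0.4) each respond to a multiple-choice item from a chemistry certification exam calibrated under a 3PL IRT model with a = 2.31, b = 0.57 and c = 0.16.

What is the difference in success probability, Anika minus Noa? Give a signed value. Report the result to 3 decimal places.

-0.330

P(theta) = c + (1 − c) · 1 / (1 + exp(−a(theta − b)))
P(Anika) = 0.1686  [exponent -4.5738]
P(Noa) = 0.4986  [exponent -0.3927]
Difference = 0.1686 − 0.4986 = -0.3300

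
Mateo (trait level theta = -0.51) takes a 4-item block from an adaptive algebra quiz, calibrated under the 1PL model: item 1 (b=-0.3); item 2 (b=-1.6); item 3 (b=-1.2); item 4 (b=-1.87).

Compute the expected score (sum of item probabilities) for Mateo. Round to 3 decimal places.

P(theta) = 1 / (1 + exp(−(theta − b)))
P_1 = 1/(1+e^{0.2100}) = 0.4477
P_2 = 1/(1+e^{-1.0900}) = 0.7484
P_3 = 1/(1+e^{-0.6900}) = 0.6660
P_4 = 1/(1+e^{-1.3600}) = 0.7958
E[score] = 0.4477 + 0.7484 + 0.6660 + 0.7958 = 2.6578

2.658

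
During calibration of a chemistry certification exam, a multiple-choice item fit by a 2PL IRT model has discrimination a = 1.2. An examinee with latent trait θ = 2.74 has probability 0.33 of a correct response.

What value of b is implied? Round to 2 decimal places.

P(θ) = 1 / (1 + exp(−a(θ − b)))
logit(0.33) = ln(0.33/0.67) = -0.7082
b = θ − logit/(a) = 2.74 − (-0.7082)/1.2000 = 3.3302

3.33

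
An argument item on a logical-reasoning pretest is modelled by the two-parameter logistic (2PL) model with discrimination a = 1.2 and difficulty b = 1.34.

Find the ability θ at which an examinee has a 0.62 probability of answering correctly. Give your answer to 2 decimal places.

1.75

P(θ) = 1 / (1 + exp(−a(θ − b)))
logit = ln(0.6200/0.3800) = 0.4895
θ = b + logit/(a) = 1.34 + 0.4895/1.2000 = 1.7480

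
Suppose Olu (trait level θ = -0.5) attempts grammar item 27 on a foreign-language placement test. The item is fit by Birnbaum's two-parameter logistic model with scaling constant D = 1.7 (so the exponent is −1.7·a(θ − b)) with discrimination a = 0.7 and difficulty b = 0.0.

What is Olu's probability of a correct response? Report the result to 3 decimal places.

P(θ) = 1 / (1 + exp(−D·a(θ − b)))
Exponent: 1.7 × 0.7 × (-0.5 − 0.0) = -0.5950
1/(1 + e^{0.5950}) = 0.3555
P = 0.3555

0.355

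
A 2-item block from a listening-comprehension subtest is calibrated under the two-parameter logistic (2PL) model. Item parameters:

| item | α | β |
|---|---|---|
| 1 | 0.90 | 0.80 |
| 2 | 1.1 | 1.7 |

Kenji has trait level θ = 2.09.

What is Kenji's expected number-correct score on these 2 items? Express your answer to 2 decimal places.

P(θ) = 1 / (1 + exp(−α(θ − β)))
P_1 = 1/(1+e^{-1.1610}) = 0.7615
P_2 = 1/(1+e^{-0.4290}) = 0.6056
E[score] = 0.7615 + 0.6056 = 1.3671

1.37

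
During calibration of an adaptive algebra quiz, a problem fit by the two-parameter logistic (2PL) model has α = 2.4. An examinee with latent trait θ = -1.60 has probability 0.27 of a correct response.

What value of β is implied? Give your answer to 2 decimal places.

P(θ) = 1 / (1 + exp(−α(θ − β)))
logit(0.27) = ln(0.27/0.73) = -0.9946
β = θ − logit/(α) = -1.60 − (-0.9946)/2.4000 = -1.1856

-1.19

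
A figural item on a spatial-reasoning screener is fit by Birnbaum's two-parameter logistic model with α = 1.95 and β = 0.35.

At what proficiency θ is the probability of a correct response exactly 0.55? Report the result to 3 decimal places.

0.453

P(θ) = 1 / (1 + exp(−α(θ − β)))
logit = ln(0.5500/0.4500) = 0.2007
θ = β + logit/(α) = 0.35 + 0.2007/1.9500 = 0.4529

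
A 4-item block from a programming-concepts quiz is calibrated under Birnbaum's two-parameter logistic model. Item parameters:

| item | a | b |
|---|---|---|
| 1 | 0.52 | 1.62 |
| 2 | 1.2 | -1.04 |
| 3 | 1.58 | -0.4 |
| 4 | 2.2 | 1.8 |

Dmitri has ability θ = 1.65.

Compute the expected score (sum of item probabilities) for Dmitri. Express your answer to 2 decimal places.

P(θ) = 1 / (1 + exp(−a(θ − b)))
P_1 = 1/(1+e^{-0.0156}) = 0.5039
P_2 = 1/(1+e^{-3.2280}) = 0.9619
P_3 = 1/(1+e^{-3.2390}) = 0.9623
P_4 = 1/(1+e^{0.3300}) = 0.4182
E[score] = 0.5039 + 0.9619 + 0.9623 + 0.4182 = 2.8463

2.85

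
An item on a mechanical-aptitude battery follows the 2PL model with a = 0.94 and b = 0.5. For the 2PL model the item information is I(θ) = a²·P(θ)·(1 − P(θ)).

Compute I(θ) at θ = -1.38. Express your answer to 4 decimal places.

0.1101

P = 1/(1+e^{1.7672}) = 0.1459
P(1−P) = 0.1459 × 0.8541 = 0.1246
I = a² × P(1−P) = 0.94² × 0.1246 = 0.11010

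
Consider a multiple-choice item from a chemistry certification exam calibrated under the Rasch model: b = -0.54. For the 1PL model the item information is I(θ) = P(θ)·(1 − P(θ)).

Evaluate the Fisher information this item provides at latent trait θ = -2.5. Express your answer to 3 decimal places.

P = 1/(1+e^{1.9600}) = 0.1235
P(1−P) = 0.1235 × 0.8765 = 0.1082
I = P(1−P) = 0.10822

0.108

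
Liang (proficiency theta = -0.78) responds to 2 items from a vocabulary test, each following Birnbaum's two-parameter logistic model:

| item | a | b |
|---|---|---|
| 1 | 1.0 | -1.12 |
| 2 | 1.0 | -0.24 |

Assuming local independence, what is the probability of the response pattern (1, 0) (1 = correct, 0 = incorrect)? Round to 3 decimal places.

0.369

P(theta) = 1 / (1 + exp(−a(theta − b)))
P_1 = 1/(1+e^{-0.3400}) = 0.5842
P_2 = 1/(1+e^{0.5400}) = 0.3682
L = P_1 × (1−P_2) = 0.5842 × 0.6318 = 0.36910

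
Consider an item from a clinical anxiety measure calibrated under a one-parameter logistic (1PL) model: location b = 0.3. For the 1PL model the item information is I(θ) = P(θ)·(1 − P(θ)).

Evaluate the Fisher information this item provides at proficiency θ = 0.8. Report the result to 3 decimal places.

0.235

P = 1/(1+e^{-0.5000}) = 0.6225
P(1−P) = 0.6225 × 0.3775 = 0.2350
I = P(1−P) = 0.23500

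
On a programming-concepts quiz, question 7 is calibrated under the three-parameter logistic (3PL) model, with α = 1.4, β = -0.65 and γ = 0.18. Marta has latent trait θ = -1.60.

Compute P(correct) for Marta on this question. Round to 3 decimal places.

0.352

P(θ) = γ + (1 − γ) · 1 / (1 + exp(−α(θ − β)))
Exponent: 1.4 × (-1.60 − (-0.65)) = -1.3300
1/(1 + e^{1.3300}) = 0.2092
P = 0.18 + 0.82 × 0.2092 = 0.3515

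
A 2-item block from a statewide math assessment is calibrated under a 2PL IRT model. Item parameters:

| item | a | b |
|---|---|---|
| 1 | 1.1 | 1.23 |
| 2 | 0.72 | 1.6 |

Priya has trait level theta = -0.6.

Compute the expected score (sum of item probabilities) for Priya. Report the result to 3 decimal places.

0.288

P(theta) = 1 / (1 + exp(−a(theta − b)))
P_1 = 1/(1+e^{2.0130}) = 0.1178
P_2 = 1/(1+e^{1.5840}) = 0.1702
E[score] = 0.1178 + 0.1702 = 0.2881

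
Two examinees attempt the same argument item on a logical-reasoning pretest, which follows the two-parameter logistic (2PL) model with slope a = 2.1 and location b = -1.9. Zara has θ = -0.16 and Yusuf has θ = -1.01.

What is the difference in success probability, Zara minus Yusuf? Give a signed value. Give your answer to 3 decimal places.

0.108

P(θ) = 1 / (1 + exp(−a(θ − b)))
P(Zara) = 0.9748  [exponent 3.6540]
P(Yusuf) = 0.8663  [exponent 1.8690]
Difference = 0.9748 − 0.8663 = 0.1084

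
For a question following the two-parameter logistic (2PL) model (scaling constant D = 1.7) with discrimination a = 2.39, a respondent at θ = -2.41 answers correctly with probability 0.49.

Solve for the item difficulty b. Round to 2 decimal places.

P(θ) = 1 / (1 + exp(−D·a(θ − b)))
logit(0.49) = ln(0.49/0.51) = -0.0400
b = θ − logit/(1.7·a) = -2.41 − (-0.0400)/4.0630 = -2.4002

-2.40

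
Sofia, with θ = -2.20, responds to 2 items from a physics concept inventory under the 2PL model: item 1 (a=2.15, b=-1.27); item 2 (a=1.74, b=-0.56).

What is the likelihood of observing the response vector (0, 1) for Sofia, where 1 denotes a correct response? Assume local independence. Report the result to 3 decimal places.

P(θ) = 1 / (1 + exp(−a(θ − b)))
P_1 = 1/(1+e^{1.9995}) = 0.1193
P_2 = 1/(1+e^{2.8536}) = 0.0545
L = (1−P_1) × P_2 = 0.8807 × 0.0545 = 0.04800

0.048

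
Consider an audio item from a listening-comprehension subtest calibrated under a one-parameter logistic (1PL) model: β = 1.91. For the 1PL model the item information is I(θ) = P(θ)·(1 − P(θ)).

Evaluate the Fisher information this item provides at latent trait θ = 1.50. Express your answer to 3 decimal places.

0.240

P = 1/(1+e^{0.4100}) = 0.3989
P(1−P) = 0.3989 × 0.6011 = 0.2398
I = P(1−P) = 0.23978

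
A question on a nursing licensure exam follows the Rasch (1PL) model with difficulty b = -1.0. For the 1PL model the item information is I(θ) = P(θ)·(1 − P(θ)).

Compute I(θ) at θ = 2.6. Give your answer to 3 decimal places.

P = 1/(1+e^{-3.6000}) = 0.9734
P(1−P) = 0.9734 × 0.0266 = 0.0259
I = P(1−P) = 0.02589

0.026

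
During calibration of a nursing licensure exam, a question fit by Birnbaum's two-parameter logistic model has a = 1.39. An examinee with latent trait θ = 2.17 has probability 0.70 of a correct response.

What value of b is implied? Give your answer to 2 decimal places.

P(θ) = 1 / (1 + exp(−a(θ − b)))
logit(0.70) = ln(0.70/0.30) = 0.8473
b = θ − logit/(a) = 2.17 − 0.8473/1.3900 = 1.5604

1.56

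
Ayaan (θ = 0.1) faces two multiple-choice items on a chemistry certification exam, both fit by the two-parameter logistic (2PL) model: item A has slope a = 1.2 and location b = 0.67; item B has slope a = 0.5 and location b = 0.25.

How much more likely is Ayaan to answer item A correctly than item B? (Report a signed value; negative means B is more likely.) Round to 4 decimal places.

P(θ) = 1 / (1 + exp(−a(θ − b)))
P_A = 0.3354
P_B = 0.4813
P_A − P_B = -0.1459

-0.1459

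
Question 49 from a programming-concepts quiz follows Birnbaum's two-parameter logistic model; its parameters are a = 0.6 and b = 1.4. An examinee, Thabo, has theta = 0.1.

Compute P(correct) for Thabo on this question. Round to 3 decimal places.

0.314

P(theta) = 1 / (1 + exp(−a(theta − b)))
Exponent: 0.6 × (0.1 − 1.4) = -0.7800
1/(1 + e^{0.7800}) = 0.3143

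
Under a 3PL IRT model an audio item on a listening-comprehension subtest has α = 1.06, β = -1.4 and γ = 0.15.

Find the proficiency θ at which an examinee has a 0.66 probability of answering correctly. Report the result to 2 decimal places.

P(θ) = γ + (1 − γ) · 1 / (1 + exp(−α(θ − β)))
Remove guessing floor: (0.66 − 0.15)/(1 − 0.15) = 0.6000
logit = ln(0.6000/0.4000) = 0.4055
θ = β + logit/(α) = -1.4 + 0.4055/1.0600 = -1.0175

-1.02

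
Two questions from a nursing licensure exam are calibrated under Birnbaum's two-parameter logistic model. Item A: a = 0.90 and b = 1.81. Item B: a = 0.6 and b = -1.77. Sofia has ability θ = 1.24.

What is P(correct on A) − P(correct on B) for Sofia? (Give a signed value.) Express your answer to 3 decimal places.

-0.484

P(θ) = 1 / (1 + exp(−a(θ − b)))
P_A = 0.3745
P_B = 0.8589
P_A − P_B = -0.4844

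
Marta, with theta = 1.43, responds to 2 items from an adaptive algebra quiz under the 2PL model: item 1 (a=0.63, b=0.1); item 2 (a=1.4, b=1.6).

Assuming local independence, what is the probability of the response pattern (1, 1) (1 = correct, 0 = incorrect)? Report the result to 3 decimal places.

0.308

P(theta) = 1 / (1 + exp(−a(theta − b)))
P_1 = 1/(1+e^{-0.8379}) = 0.6980
P_2 = 1/(1+e^{0.2380}) = 0.4408
L = P_1 × P_2 = 0.6980 × 0.4408 = 0.30767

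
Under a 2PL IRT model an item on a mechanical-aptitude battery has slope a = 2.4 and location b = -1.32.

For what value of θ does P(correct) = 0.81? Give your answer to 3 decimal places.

-0.716

P(θ) = 1 / (1 + exp(−a(θ − b)))
logit = ln(0.8100/0.1900) = 1.4500
θ = b + logit/(a) = -1.32 + 1.4500/2.4000 = -0.7158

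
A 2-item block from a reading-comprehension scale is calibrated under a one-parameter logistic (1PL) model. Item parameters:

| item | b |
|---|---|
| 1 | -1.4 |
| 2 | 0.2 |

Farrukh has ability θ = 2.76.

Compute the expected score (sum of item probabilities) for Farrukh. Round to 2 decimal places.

1.91

P(θ) = 1 / (1 + exp(−(θ − b)))
P_1 = 1/(1+e^{-4.1600}) = 0.9846
P_2 = 1/(1+e^{-2.5600}) = 0.9282
E[score] = 0.9846 + 0.9282 = 1.9129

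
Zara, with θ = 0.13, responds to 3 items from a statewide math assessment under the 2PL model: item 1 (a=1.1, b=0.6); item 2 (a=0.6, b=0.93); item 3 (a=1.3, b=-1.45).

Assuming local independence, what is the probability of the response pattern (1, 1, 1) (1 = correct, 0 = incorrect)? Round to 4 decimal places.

0.1266

P(θ) = 1 / (1 + exp(−a(θ − b)))
P_1 = 1/(1+e^{0.5170}) = 0.3736
P_2 = 1/(1+e^{0.4800}) = 0.3823
P_3 = 1/(1+e^{-2.0540}) = 0.8864
L = P_1 × P_2 × P_3 = 0.3736 × 0.3823 × 0.8864 = 0.12656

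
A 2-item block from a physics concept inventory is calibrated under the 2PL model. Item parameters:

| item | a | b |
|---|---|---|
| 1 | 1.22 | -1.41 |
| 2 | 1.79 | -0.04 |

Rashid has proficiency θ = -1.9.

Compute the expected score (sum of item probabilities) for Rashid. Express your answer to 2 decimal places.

0.39

P(θ) = 1 / (1 + exp(−a(θ − b)))
P_1 = 1/(1+e^{0.5978}) = 0.3548
P_2 = 1/(1+e^{3.3294}) = 0.0346
E[score] = 0.3548 + 0.0346 = 0.3894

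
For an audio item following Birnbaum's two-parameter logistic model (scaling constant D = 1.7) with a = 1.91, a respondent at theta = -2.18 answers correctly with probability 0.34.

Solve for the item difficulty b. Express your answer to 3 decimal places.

-1.976

P(theta) = 1 / (1 + exp(−D·a(theta − b)))
logit(0.34) = ln(0.34/0.66) = -0.6633
b = theta − logit/(1.7·a) = -2.18 − (-0.6633)/3.2470 = -1.9757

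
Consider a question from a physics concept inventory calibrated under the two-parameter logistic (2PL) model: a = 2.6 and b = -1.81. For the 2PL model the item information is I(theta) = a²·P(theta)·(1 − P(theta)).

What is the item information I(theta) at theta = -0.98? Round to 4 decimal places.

0.6277

P = 1/(1+e^{-2.1580}) = 0.8964
P(1−P) = 0.8964 × 0.1036 = 0.0929
I = a² × P(1−P) = 2.6² × 0.0929 = 0.62771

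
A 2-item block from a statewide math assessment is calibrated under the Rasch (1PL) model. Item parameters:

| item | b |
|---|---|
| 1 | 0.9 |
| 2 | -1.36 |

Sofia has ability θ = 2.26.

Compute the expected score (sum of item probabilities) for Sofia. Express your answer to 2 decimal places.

1.77

P(θ) = 1 / (1 + exp(−(θ − b)))
P_1 = 1/(1+e^{-1.3600}) = 0.7958
P_2 = 1/(1+e^{-3.6200}) = 0.9739
E[score] = 0.7958 + 0.9739 = 1.7697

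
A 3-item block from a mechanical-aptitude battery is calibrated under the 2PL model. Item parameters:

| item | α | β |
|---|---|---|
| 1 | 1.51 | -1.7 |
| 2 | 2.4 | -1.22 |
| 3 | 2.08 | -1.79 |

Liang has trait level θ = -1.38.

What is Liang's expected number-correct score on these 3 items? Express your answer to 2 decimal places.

1.72

P(θ) = 1 / (1 + exp(−α(θ − β)))
P_1 = 1/(1+e^{-0.4832}) = 0.6185
P_2 = 1/(1+e^{0.3840}) = 0.4052
P_3 = 1/(1+e^{-0.8528}) = 0.7012
E[score] = 0.6185 + 0.4052 + 0.7012 = 1.7248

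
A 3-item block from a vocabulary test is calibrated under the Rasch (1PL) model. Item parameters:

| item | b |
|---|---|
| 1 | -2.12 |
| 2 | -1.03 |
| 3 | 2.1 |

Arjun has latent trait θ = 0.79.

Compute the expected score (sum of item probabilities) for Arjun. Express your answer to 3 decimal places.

2.021

P(θ) = 1 / (1 + exp(−(θ − b)))
P_1 = 1/(1+e^{-2.9100}) = 0.9483
P_2 = 1/(1+e^{-1.8200}) = 0.8606
P_3 = 1/(1+e^{1.3100}) = 0.2125
E[score] = 0.9483 + 0.8606 + 0.2125 = 2.0214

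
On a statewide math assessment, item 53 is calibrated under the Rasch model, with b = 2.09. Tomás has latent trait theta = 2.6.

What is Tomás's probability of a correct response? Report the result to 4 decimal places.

0.6248

P(theta) = 1 / (1 + exp(−(theta − b)))
Exponent: (2.6 − 2.09) = 0.5100
1/(1 + e^{-0.5100}) = 0.6248
P = 0.6248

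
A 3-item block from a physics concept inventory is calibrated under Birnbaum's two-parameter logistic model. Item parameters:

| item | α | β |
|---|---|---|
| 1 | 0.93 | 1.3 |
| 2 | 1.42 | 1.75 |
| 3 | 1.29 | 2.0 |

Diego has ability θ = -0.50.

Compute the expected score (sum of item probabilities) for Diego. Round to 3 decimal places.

P(θ) = 1 / (1 + exp(−α(θ − β)))
P_1 = 1/(1+e^{1.6740}) = 0.1579
P_2 = 1/(1+e^{3.1950}) = 0.0394
P_3 = 1/(1+e^{3.2250}) = 0.0382
E[score] = 0.1579 + 0.0394 + 0.0382 = 0.2355

0.235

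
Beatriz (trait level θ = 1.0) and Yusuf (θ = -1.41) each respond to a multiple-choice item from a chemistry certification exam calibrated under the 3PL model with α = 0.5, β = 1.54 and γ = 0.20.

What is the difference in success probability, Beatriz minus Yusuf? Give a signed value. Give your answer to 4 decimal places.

P(θ) = γ + (1 − γ) · 1 / (1 + exp(−α(θ − β)))
P(Beatriz) = 0.5463  [exponent -0.2700]
P(Yusuf) = 0.3489  [exponent -1.4750]
Difference = 0.5463 − 0.3489 = 0.1974

0.1974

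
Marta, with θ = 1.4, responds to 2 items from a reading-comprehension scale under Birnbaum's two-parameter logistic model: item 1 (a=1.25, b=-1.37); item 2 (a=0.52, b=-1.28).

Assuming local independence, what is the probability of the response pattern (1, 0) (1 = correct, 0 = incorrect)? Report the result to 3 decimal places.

0.193

P(θ) = 1 / (1 + exp(−a(θ − b)))
P_1 = 1/(1+e^{-3.4625}) = 0.9696
P_2 = 1/(1+e^{-1.3936}) = 0.8012
L = P_1 × (1−P_2) = 0.9696 × 0.1988 = 0.19279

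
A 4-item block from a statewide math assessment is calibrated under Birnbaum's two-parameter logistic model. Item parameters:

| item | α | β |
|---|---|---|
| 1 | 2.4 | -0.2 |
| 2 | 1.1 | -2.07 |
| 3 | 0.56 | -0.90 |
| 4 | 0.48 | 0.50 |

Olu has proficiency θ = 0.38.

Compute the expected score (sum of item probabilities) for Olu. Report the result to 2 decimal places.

P(θ) = 1 / (1 + exp(−α(θ − β)))
P_1 = 1/(1+e^{-1.3920}) = 0.8009
P_2 = 1/(1+e^{-2.6950}) = 0.9367
P_3 = 1/(1+e^{-0.7168}) = 0.6719
P_4 = 1/(1+e^{0.0576}) = 0.4856
E[score] = 0.8009 + 0.9367 + 0.6719 + 0.4856 = 2.8951

2.90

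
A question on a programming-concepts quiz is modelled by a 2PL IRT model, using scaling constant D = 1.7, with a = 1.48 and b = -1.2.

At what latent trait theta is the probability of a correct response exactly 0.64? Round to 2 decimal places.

-0.97

P(theta) = 1 / (1 + exp(−D·a(theta − b)))
logit = ln(0.6400/0.3600) = 0.5754
theta = b + logit/(1.7·a) = -1.2 + 0.5754/2.5160 = -0.9713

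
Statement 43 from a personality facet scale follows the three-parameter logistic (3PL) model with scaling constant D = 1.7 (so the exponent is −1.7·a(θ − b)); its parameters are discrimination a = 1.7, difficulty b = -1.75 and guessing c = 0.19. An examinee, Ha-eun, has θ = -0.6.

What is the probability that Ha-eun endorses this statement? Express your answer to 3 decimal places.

P(θ) = c + (1 − c) · 1 / (1 + exp(−D·a(θ − b)))
Exponent: 1.7 × 1.7 × (-0.6 − (-1.75)) = 3.3235
1/(1 + e^{-3.3235}) = 0.9652
P = 0.19 + 0.81 × 0.9652 = 0.9718

0.972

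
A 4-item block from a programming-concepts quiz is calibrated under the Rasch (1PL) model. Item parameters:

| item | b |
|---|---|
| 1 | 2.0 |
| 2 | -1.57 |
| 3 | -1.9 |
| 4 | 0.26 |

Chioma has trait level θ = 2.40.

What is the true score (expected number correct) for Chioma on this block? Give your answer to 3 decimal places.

3.462

P(θ) = 1 / (1 + exp(−(θ − b)))
P_1 = 1/(1+e^{-0.4000}) = 0.5987
P_2 = 1/(1+e^{-3.9700}) = 0.9815
P_3 = 1/(1+e^{-4.3000}) = 0.9866
P_4 = 1/(1+e^{-2.1400}) = 0.8947
E[score] = 0.5987 + 0.9815 + 0.9866 + 0.8947 = 3.4615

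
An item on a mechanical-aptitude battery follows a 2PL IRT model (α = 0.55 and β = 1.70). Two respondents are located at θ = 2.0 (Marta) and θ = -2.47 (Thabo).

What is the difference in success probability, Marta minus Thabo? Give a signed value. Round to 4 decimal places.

P(θ) = 1 / (1 + exp(−α(θ − β)))
P(Marta) = 0.5412  [exponent 0.1650]
P(Thabo) = 0.0917  [exponent -2.2935]
Difference = 0.5412 − 0.0917 = 0.4495

0.4495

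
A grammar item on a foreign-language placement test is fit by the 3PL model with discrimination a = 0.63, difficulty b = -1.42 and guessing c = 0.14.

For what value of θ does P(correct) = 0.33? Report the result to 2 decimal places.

P(θ) = c + (1 − c) · 1 / (1 + exp(−a(θ − b)))
Remove guessing floor: (0.33 − 0.14)/(1 − 0.14) = 0.2209
logit = ln(0.2209/0.7791) = -1.2603
θ = b + logit/(a) = -1.42 + (-1.2603)/0.6300 = -3.4204

-3.42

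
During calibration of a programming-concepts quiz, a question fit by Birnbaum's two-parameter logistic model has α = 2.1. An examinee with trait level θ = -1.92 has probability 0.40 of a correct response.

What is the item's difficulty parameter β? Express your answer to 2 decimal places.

P(θ) = 1 / (1 + exp(−α(θ − β)))
logit(0.40) = ln(0.40/0.60) = -0.4055
β = θ − logit/(α) = -1.92 − (-0.4055)/2.1000 = -1.7269

-1.73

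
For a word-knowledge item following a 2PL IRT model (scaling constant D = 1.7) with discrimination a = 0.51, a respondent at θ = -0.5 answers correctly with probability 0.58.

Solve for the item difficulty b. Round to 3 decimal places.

P(θ) = 1 / (1 + exp(−D·a(θ − b)))
logit(0.58) = ln(0.58/0.42) = 0.3228
b = θ − logit/(1.7·a) = -0.5 − 0.3228/0.8670 = -0.8723

-0.872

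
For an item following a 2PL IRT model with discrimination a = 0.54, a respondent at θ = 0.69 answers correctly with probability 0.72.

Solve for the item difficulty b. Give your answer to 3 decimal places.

-1.059

P(θ) = 1 / (1 + exp(−a(θ − b)))
logit(0.72) = ln(0.72/0.28) = 0.9445
b = θ − logit/(a) = 0.69 − 0.9445/0.5400 = -1.0590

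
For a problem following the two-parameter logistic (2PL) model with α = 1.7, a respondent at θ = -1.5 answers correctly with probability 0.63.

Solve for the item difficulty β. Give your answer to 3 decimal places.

P(θ) = 1 / (1 + exp(−α(θ − β)))
logit(0.63) = ln(0.63/0.37) = 0.5322
β = θ − logit/(α) = -1.5 − 0.5322/1.7000 = -1.8131

-1.813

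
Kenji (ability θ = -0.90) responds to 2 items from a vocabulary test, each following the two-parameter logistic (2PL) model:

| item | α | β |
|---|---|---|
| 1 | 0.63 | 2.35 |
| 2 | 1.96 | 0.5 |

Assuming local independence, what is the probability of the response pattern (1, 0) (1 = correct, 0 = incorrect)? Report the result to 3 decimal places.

0.107

P(θ) = 1 / (1 + exp(−α(θ − β)))
P_1 = 1/(1+e^{2.0475}) = 0.1143
P_2 = 1/(1+e^{2.7440}) = 0.0604
L = P_1 × (1−P_2) = 0.1143 × 0.9396 = 0.10740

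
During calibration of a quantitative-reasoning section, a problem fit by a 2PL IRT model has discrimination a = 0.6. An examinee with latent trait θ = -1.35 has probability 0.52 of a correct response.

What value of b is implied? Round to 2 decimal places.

P(θ) = 1 / (1 + exp(−a(θ − b)))
logit(0.52) = ln(0.52/0.48) = 0.0800
b = θ − logit/(a) = -1.35 − 0.0800/0.6000 = -1.4834

-1.48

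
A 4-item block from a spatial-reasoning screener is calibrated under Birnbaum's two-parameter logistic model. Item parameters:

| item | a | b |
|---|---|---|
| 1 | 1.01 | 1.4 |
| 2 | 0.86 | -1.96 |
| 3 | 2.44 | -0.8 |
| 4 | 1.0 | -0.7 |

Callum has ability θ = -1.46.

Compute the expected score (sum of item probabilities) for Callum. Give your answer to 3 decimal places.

P(θ) = 1 / (1 + exp(−a(θ − b)))
P_1 = 1/(1+e^{2.8886}) = 0.0527
P_2 = 1/(1+e^{-0.4300}) = 0.6059
P_3 = 1/(1+e^{1.6104}) = 0.1665
P_4 = 1/(1+e^{0.7600}) = 0.3186
E[score] = 0.0527 + 0.6059 + 0.1665 + 0.3186 = 1.1438

1.144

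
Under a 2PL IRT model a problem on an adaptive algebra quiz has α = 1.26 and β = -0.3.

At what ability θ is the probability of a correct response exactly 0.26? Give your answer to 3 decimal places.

-1.130

P(θ) = 1 / (1 + exp(−α(θ − β)))
logit = ln(0.2600/0.7400) = -1.0460
θ = β + logit/(α) = -0.3 + (-1.0460)/1.2600 = -1.1301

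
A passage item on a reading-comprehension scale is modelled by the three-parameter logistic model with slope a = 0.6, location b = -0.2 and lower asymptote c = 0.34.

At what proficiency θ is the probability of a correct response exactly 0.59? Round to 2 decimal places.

-1.02

P(θ) = c + (1 − c) · 1 / (1 + exp(−a(θ − b)))
Remove guessing floor: (0.59 − 0.34)/(1 − 0.34) = 0.3788
logit = ln(0.3788/0.6212) = -0.4947
θ = b + logit/(a) = -0.2 + (-0.4947)/0.6000 = -1.0245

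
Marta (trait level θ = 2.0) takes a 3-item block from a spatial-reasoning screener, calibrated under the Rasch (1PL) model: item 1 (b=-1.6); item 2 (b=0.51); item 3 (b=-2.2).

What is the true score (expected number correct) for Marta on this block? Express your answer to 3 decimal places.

2.775

P(θ) = 1 / (1 + exp(−(θ − b)))
P_1 = 1/(1+e^{-3.6000}) = 0.9734
P_2 = 1/(1+e^{-1.4900}) = 0.8161
P_3 = 1/(1+e^{-4.2000}) = 0.9852
E[score] = 0.9734 + 0.8161 + 0.9852 = 2.7747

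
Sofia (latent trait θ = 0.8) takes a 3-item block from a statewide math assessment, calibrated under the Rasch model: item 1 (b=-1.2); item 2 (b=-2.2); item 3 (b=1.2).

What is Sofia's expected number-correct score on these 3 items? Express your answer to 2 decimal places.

2.23

P(θ) = 1 / (1 + exp(−(θ − b)))
P_1 = 1/(1+e^{-2.0000}) = 0.8808
P_2 = 1/(1+e^{-3.0000}) = 0.9526
P_3 = 1/(1+e^{0.4000}) = 0.4013
E[score] = 0.8808 + 0.9526 + 0.4013 = 2.2347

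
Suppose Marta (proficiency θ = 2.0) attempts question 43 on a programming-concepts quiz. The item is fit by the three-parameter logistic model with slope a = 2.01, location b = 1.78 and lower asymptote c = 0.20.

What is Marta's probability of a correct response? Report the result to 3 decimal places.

0.687

P(θ) = c + (1 − c) · 1 / (1 + exp(−a(θ − b)))
Exponent: 2.01 × (2.0 − 1.78) = 0.4422
1/(1 + e^{-0.4422}) = 0.6088
P = 0.20 + 0.80 × 0.6088 = 0.6870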